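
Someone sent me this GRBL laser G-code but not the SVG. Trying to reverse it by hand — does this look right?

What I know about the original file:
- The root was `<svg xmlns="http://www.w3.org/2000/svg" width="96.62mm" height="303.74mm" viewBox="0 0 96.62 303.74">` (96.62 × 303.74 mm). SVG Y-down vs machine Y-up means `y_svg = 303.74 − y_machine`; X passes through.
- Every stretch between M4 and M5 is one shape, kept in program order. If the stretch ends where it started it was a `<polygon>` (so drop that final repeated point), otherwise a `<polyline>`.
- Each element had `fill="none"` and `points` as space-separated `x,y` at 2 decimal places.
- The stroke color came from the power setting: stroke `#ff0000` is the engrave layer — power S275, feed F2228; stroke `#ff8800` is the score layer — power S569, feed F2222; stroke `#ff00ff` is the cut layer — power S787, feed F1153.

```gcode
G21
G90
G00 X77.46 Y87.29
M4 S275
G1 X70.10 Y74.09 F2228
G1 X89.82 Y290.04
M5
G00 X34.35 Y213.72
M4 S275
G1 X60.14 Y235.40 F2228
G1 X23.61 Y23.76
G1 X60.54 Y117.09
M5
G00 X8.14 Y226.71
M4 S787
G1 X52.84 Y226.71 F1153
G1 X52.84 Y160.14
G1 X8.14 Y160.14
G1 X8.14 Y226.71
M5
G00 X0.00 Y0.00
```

Each laser-on run becomes one SVG element. Flip Y back into SVG space with y_svg = 303.74 − y_machine.

Run 1: S275 ⇒ engrave layer `#ff0000`. The run is open, so emit a `<polyline>` with points (Y-flipped): 77.46,216.45 70.10,229.65 89.82,13.70.

Run 2: the run's S275 means `#ff0000` (engrave). The run is open, so emit a `<polyline>` with points (Y-flipped): 34.35,90.02 60.14,68.34 23.61,279.98 60.54,186.65.

Run 3: power S787 maps to stroke `#ff00ff` (cut). The run returns to its start, so emit a `<polygon>` with points (Y-flipped): 8.14,77.03 52.84,77.03 52.84,143.60 8.14,143.60.

<svg xmlns="http://www.w3.org/2000/svg" width="96.62mm" height="303.74mm" viewBox="0 0 96.62 303.74">
  <polyline points="77.46,216.45 70.10,229.65 89.82,13.70" fill="none" stroke="#ff0000"/>
  <polyline points="34.35,90.02 60.14,68.34 23.61,279.98 60.54,186.65" fill="none" stroke="#ff0000"/>
  <polygon points="8.14,77.03 52.84,77.03 52.84,143.60 8.14,143.60" fill="none" stroke="#ff00ff"/>
</svg>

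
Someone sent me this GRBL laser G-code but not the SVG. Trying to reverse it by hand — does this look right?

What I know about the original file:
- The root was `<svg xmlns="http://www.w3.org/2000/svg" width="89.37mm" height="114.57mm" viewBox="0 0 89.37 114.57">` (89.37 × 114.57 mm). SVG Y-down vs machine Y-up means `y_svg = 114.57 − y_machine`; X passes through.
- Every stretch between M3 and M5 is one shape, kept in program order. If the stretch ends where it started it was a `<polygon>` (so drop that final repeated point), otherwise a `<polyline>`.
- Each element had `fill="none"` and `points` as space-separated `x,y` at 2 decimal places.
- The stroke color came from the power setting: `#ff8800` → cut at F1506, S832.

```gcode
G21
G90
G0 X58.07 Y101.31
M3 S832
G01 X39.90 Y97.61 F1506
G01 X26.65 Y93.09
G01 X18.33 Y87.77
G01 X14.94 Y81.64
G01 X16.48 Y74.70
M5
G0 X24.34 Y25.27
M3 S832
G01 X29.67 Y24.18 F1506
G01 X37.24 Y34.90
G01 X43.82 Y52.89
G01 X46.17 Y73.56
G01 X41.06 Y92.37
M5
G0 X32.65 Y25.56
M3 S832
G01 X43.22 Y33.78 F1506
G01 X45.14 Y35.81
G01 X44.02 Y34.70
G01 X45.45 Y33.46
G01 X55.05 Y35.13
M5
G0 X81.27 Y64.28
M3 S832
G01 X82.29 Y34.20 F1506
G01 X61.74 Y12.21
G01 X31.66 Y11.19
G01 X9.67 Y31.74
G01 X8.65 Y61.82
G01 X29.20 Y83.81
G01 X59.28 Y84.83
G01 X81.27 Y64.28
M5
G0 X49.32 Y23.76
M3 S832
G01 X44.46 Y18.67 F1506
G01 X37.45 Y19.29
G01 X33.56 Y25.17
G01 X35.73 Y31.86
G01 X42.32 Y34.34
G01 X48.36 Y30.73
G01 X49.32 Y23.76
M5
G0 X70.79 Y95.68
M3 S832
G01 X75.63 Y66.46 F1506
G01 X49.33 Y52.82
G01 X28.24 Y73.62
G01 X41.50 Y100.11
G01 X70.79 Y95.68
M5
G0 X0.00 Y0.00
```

Machine Y-up, SVG Y-down with viewBox height 114.57, so y_svg = 114.57 − y_machine; X carries over. Every run uses S832, so all elements get stroke `#ff8800` (cut).

Run 1: The run is open, so emit a `<polyline>` with points (Y-flipped): 58.07,13.26 39.90,16.96 26.65,21.48 18.33,26.80 14.94,32.93 16.48,39.87.

Run 2: The run is open, so emit a `<polyline>` with points (Y-flipped): 24.34,89.30 29.67,90.39 37.24,79.67 43.82,61.68 46.17,41.01 41.06,22.20.

Run 3: The run is open, so emit a `<polyline>` with points (Y-flipped): 32.65,89.01 43.22,80.79 45.14,78.76 44.02,79.87 45.45,81.11 55.05,79.44.

Run 4: The run returns to its start, so emit a `<polygon>` with points (Y-flipped): 81.27,50.29 82.29,80.37 61.74,102.36 31.66,103.38 9.67,82.83 8.65,52.75 29.20,30.76 59.28,29.74.

Run 5: The run returns to its start, so emit a `<polygon>` with points (Y-flipped): 49.32,90.81 44.46,95.90 37.45,95.28 33.56,89.40 35.73,82.71 42.32,80.23 48.36,83.84.

Run 6: The run returns to its start, so emit a `<polygon>` with points (Y-flipped): 70.79,18.89 75.63,48.11 49.33,61.75 28.24,40.95 41.50,14.46.

<svg xmlns="http://www.w3.org/2000/svg" width="89.37mm" height="114.57mm" viewBox="0 0 89.37 114.57">
  <polyline points="58.07,13.26 39.90,16.96 26.65,21.48 18.33,26.80 14.94,32.93 16.48,39.87" fill="none" stroke="#ff8800"/>
  <polyline points="24.34,89.30 29.67,90.39 37.24,79.67 43.82,61.68 46.17,41.01 41.06,22.20" fill="none" stroke="#ff8800"/>
  <polyline points="32.65,89.01 43.22,80.79 45.14,78.76 44.02,79.87 45.45,81.11 55.05,79.44" fill="none" stroke="#ff8800"/>
  <polygon points="81.27,50.29 82.29,80.37 61.74,102.36 31.66,103.38 9.67,82.83 8.65,52.75 29.20,30.76 59.28,29.74" fill="none" stroke="#ff8800"/>
  <polygon points="49.32,90.81 44.46,95.90 37.45,95.28 33.56,89.40 35.73,82.71 42.32,80.23 48.36,83.84" fill="none" stroke="#ff8800"/>
  <polygon points="70.79,18.89 75.63,48.11 49.33,61.75 28.24,40.95 41.50,14.46" fill="none" stroke="#ff8800"/>
</svg>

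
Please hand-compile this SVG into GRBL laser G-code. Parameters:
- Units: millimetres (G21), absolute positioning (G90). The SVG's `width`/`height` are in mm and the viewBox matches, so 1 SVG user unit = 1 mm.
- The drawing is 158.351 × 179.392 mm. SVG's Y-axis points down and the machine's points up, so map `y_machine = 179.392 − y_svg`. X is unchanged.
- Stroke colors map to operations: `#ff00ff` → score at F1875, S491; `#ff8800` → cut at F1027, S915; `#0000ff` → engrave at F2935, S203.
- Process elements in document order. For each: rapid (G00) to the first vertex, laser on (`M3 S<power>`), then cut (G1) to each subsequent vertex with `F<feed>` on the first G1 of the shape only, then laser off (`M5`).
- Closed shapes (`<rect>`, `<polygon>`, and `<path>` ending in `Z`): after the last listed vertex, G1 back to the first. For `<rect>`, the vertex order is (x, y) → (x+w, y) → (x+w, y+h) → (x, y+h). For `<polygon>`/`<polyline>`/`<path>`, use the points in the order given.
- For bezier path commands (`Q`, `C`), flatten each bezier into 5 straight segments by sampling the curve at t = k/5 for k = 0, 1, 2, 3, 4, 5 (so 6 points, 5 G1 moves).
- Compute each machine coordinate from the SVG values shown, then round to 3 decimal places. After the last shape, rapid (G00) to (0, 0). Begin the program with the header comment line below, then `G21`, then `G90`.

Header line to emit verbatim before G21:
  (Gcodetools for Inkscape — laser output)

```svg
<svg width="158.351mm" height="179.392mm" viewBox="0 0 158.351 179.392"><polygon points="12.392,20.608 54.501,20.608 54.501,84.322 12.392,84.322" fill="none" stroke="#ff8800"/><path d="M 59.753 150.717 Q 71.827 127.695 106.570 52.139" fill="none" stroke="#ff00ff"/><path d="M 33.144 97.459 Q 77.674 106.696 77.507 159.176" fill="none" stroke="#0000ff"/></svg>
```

viewBox `0 0 158.351 179.392` with mm width/height → 1 unit = 1 mm. Flip: y_m = 179.392 − y_svg.

**Shape 1** — `<polygon>` rectangle, stroke `#ff8800` → cut (S915, F1027). Machine vertices: (12.392,158.784) → (54.501,158.784) → (54.501,95.070) → (12.392,95.070) → (12.392,158.784). Closed: final G1 returns to the first vertex.

**Shape 2** — `<path>` quadratic bezier, stroke `#ff00ff` → score (S491, F1875). Control points (SVG): P0=(59.753,150.717), P1=(71.827,127.695), P2=(106.570,52.139); sampled at t=k/5. Machine vertices: (59.753,28.675) → (65.489,39.985) → (73.039,55.498) → (82.403,75.214) → (93.580,99.132) → (106.570,127.253). Open path.

**Shape 3** — `<path>` quadratic bezier, stroke `#0000ff` → engrave (S203, F2935). Control points (SVG): P0=(33.144,97.459), P1=(77.674,106.696), P2=(77.507,159.176); sampled at t=k/5. Machine vertices: (33.144,81.933) → (49.168,76.508) → (61.616,67.625) → (70.489,55.281) → (75.786,39.478) → (77.507,20.216). Open path.

(Gcodetools for Inkscape — laser output)
G21
G90
G00 X12.392 Y158.784
M3 S915
G1 X54.501 Y158.784 F1027
G1 X54.501 Y95.070
G1 X12.392 Y95.070
G1 X12.392 Y158.784
M5
G00 X59.753 Y28.675
M3 S491
G1 X65.489 Y39.985 F1875
G1 X73.039 Y55.498
G1 X82.403 Y75.214
G1 X93.580 Y99.132
G1 X106.570 Y127.253
M5
G00 X33.144 Y81.933
M3 S203
G1 X49.168 Y76.508 F2935
G1 X61.616 Y67.625
G1 X70.489 Y55.281
G1 X75.786 Y39.478
G1 X77.507 Y20.216
M5
G00 X0.000 Y0.000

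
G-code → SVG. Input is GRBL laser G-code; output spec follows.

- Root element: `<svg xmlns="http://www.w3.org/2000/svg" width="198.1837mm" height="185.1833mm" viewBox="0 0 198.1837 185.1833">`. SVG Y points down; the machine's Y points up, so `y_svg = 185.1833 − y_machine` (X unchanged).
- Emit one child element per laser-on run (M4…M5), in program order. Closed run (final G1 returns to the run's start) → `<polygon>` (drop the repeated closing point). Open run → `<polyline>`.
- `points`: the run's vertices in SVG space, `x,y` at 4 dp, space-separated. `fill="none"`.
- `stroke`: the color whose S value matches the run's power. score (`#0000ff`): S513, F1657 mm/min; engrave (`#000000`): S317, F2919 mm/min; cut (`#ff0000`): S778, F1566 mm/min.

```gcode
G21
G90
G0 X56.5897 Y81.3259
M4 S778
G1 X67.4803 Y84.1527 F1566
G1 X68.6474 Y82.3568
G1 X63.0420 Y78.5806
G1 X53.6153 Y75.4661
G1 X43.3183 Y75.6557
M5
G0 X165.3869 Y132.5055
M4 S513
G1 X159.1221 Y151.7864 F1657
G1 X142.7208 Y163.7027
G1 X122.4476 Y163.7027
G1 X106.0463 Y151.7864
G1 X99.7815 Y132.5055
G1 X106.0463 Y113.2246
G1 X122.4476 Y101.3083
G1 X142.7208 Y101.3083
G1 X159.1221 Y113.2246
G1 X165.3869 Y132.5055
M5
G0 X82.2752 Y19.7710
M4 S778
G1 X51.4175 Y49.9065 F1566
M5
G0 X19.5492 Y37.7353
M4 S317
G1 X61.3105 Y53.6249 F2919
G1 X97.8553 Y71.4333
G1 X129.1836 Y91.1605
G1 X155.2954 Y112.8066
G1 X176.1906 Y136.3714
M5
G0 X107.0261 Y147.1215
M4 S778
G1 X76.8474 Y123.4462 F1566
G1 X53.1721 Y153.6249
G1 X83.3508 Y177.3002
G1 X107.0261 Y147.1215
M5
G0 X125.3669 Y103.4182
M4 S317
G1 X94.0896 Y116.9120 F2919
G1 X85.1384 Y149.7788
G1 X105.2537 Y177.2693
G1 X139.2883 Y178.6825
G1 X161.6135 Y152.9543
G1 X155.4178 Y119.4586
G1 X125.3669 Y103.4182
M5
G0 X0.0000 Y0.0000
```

Each laser-on run becomes one SVG element. Flip Y back into SVG space with y_svg = 185.1833 − y_machine.

Run 1: S778 ⇒ cut layer `#ff0000`. The run is open, so emit a `<polyline>` with points (Y-flipped): 56.5897,103.8574 67.4803,101.0306 68.6474,102.8265 63.0420,106.6027 53.6153,109.7172 43.3183,109.5276.

Run 2: S513 ⇒ score layer `#0000ff`. The run returns to its start, so emit a `<polygon>` with points (Y-flipped): 165.3869,52.6778 159.1221,33.3969 142.7208,21.4806 122.4476,21.4806 106.0463,33.3969 99.7815,52.6778 106.0463,71.9587 122.4476,83.8750 142.7208,83.8750 159.1221,71.9587.

Run 3: power S778 maps to stroke `#ff0000` (cut). The run is open, so emit a `<polyline>` with points (Y-flipped): 82.2752,165.4123 51.4175,135.2768.

Run 4: power S317 maps to stroke `#000000` (engrave). The run is open, so emit a `<polyline>` with points (Y-flipped): 19.5492,147.4480 61.3105,131.5584 97.8553,113.7500 129.1836,94.0228 155.2954,72.3767 176.1906,48.8119.

Run 5: S778 ⇒ cut layer `#ff0000`. The run returns to its start, so emit a `<polygon>` with points (Y-flipped): 107.0261,38.0618 76.8474,61.7371 53.1721,31.5584 83.3508,7.8831.

Run 6: the run's S317 means `#000000` (engrave). The run returns to its start, so emit a `<polygon>` with points (Y-flipped): 125.3669,81.7651 94.0896,68.2713 85.1384,35.4045 105.2537,7.9140 139.2883,6.5008 161.6135,32.2290 155.4178,65.7247.

<svg xmlns="http://www.w3.org/2000/svg" width="198.1837mm" height="185.1833mm" viewBox="0 0 198.1837 185.1833">
  <polyline points="56.5897,103.8574 67.4803,101.0306 68.6474,102.8265 63.0420,106.6027 53.6153,109.7172 43.3183,109.5276" fill="none" stroke="#ff0000"/>
  <polygon points="165.3869,52.6778 159.1221,33.3969 142.7208,21.4806 122.4476,21.4806 106.0463,33.3969 99.7815,52.6778 106.0463,71.9587 122.4476,83.8750 142.7208,83.8750 159.1221,71.9587" fill="none" stroke="#0000ff"/>
  <polyline points="82.2752,165.4123 51.4175,135.2768" fill="none" stroke="#ff0000"/>
  <polyline points="19.5492,147.4480 61.3105,131.5584 97.8553,113.7500 129.1836,94.0228 155.2954,72.3767 176.1906,48.8119" fill="none" stroke="#000000"/>
  <polygon points="107.0261,38.0618 76.8474,61.7371 53.1721,31.5584 83.3508,7.8831" fill="none" stroke="#ff0000"/>
  <polygon points="125.3669,81.7651 94.0896,68.2713 85.1384,35.4045 105.2537,7.9140 139.2883,6.5008 161.6135,32.2290 155.4178,65.7247" fill="none" stroke="#000000"/>
</svg>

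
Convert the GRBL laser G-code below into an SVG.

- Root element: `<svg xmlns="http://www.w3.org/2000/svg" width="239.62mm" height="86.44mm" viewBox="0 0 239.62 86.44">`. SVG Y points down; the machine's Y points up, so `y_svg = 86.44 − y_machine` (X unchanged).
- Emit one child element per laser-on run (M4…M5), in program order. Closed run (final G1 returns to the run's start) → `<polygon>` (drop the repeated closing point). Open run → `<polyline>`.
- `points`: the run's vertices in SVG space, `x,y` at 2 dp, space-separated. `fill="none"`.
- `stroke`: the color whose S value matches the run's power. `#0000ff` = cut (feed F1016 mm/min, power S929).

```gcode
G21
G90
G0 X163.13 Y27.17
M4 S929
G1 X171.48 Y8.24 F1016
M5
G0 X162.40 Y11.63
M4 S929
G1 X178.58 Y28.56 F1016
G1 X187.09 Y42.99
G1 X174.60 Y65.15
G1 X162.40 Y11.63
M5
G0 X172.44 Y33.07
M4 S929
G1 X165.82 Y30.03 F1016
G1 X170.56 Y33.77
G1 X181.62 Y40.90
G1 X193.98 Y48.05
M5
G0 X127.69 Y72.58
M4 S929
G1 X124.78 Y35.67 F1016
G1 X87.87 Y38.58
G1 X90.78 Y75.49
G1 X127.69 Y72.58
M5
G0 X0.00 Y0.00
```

Each laser-on run becomes one SVG element. Flip Y back into SVG space with y_svg = 86.44 − y_machine. Every run uses S929, so all elements get stroke `#0000ff` (cut).

Run 1: The run is open, so emit a `<polyline>` with points (Y-flipped): 163.13,59.27 171.48,78.20.

Run 2: The run returns to its start, so emit a `<polygon>` with points (Y-flipped): 162.40,74.81 178.58,57.88 187.09,43.45 174.60,21.29.

Run 3: The run is open, so emit a `<polyline>` with points (Y-flipped): 172.44,53.37 165.82,56.41 170.56,52.67 181.62,45.54 193.98,38.39.

Run 4: The run returns to its start, so emit a `<polygon>` with points (Y-flipped): 127.69,13.86 124.78,50.77 87.87,47.86 90.78,10.95.

<svg xmlns="http://www.w3.org/2000/svg" width="239.62mm" height="86.44mm" viewBox="0 0 239.62 86.44">
  <polyline points="163.13,59.27 171.48,78.20" fill="none" stroke="#0000ff"/>
  <polygon points="162.40,74.81 178.58,57.88 187.09,43.45 174.60,21.29" fill="none" stroke="#0000ff"/>
  <polyline points="172.44,53.37 165.82,56.41 170.56,52.67 181.62,45.54 193.98,38.39" fill="none" stroke="#0000ff"/>
  <polygon points="127.69,13.86 124.78,50.77 87.87,47.86 90.78,10.95" fill="none" stroke="#0000ff"/>
</svg>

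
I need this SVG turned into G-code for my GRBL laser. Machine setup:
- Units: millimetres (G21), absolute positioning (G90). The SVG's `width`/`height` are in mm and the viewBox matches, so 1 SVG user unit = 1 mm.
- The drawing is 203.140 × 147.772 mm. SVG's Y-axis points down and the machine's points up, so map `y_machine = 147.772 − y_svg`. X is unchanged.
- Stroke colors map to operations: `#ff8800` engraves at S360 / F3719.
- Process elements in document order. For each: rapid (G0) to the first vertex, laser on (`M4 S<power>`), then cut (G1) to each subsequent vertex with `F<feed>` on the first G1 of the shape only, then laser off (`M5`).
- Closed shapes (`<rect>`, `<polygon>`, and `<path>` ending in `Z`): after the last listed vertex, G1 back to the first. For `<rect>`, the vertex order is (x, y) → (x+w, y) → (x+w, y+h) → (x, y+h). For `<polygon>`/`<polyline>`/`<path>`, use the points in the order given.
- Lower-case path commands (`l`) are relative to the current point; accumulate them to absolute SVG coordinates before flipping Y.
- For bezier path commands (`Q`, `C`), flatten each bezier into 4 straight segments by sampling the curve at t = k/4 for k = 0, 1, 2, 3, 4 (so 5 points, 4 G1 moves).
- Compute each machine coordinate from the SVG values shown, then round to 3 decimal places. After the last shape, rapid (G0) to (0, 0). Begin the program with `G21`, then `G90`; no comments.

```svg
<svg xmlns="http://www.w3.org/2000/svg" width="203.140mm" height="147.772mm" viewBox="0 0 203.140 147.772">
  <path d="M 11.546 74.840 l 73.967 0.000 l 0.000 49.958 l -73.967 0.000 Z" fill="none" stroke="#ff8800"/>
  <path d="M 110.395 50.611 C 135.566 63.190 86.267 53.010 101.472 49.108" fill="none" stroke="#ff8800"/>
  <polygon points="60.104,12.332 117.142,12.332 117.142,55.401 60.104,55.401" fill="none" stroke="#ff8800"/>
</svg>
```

viewBox `0 0 203.140 147.772` with mm width/height → 1 unit = 1 mm. Flip: y_m = 147.772 − y_svg.

**Shape 1** — `<path>` rectangle, stroke `#ff8800` → engrave (S360, F3719). Machine vertices: (11.546,72.932) → (85.513,72.932) → (85.513,22.974) → (11.546,22.974) → (11.546,72.932). Closed: final G1 returns to the first vertex.

**Shape 2** — `<path>` cubic bezier, stroke `#ff8800` → engrave (S360, F3719). Control points (SVG): P0=(110.395,50.611), P1=(135.566,63.190), P2=(86.267,53.010), P3=(101.472,49.108); sampled at t=k/4. Machine vertices: (110.395,97.161) → (117.482,91.540) → (109.671,91.732) → (99.991,95.014) → (101.472,98.664). Open path.

**Shape 3** — `<polygon>` rectangle, stroke `#ff8800` → engrave (S360, F3719). Machine vertices: (60.104,135.440) → (117.142,135.440) → (117.142,92.371) → (60.104,92.371) → (60.104,135.440). Closed: final G1 returns to the first vertex.

G21
G90
G0 X11.546 Y72.932
M4 S360
G1 X85.513 Y72.932 F3719
G1 X85.513 Y22.974
G1 X11.546 Y22.974
G1 X11.546 Y72.932
M5
G0 X110.395 Y97.161
M4 S360
G1 X117.482 Y91.540 F3719
G1 X109.671 Y91.732
G1 X99.991 Y95.014
G1 X101.472 Y98.664
M5
G0 X60.104 Y135.440
M4 S360
G1 X117.142 Y135.440 F3719
G1 X117.142 Y92.371
G1 X60.104 Y92.371
G1 X60.104 Y135.440
M5
G0 X0.000 Y0.000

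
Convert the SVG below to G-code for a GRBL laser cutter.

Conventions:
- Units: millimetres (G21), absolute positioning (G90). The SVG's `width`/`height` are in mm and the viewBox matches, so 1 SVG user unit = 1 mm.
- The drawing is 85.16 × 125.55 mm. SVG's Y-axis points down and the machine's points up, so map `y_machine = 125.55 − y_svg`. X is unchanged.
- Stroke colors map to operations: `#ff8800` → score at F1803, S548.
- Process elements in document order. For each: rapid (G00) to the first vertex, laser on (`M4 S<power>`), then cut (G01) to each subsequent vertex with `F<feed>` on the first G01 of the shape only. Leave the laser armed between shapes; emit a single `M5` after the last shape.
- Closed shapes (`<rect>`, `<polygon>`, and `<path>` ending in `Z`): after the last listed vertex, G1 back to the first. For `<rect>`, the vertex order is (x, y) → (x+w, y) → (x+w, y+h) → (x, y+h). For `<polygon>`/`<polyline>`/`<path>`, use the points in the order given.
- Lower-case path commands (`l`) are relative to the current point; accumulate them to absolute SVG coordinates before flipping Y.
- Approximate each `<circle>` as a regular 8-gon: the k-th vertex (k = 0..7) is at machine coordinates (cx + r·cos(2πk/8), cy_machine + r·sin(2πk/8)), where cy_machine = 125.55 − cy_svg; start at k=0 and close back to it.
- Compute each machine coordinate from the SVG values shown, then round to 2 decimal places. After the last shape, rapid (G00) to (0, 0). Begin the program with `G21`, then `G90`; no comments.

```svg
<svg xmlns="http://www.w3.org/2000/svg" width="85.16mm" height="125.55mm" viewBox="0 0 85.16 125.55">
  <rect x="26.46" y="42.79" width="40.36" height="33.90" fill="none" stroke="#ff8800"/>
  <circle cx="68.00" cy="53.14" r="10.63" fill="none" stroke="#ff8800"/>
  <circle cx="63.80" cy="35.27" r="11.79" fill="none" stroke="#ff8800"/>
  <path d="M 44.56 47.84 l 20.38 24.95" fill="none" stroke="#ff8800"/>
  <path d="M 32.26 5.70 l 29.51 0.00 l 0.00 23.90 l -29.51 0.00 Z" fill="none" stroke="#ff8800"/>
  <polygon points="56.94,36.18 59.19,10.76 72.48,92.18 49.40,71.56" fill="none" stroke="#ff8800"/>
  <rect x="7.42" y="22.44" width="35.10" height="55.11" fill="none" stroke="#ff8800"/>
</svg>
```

G21
G90
G00 X26.46 Y82.76
M4 S548
G01 X66.82 Y82.76 F1803
G01 X66.82 Y48.86
G01 X26.46 Y48.86
G01 X26.46 Y82.76
G00 X78.63 Y72.41
M4 S548
G01 X75.52 Y79.93 F1803
G01 X68.00 Y83.04
G01 X60.48 Y79.93
G01 X57.37 Y72.41
G01 X60.48 Y64.89
G01 X68.00 Y61.78
G01 X75.52 Y64.89
G01 X78.63 Y72.41
G00 X75.59 Y90.28
M4 S548
G01 X72.14 Y98.62 F1803
G01 X63.80 Y102.07
G01 X55.46 Y98.62
G01 X52.01 Y90.28
G01 X55.46 Y81.94
G01 X63.80 Y78.49
G01 X72.14 Y81.94
G01 X75.59 Y90.28
G00 X44.56 Y77.71
M4 S548
G01 X64.94 Y52.76 F1803
G00 X32.26 Y119.85
M4 S548
G01 X61.77 Y119.85 F1803
G01 X61.77 Y95.95
G01 X32.26 Y95.95
G01 X32.26 Y119.85
G00 X56.94 Y89.37
M4 S548
G01 X59.19 Y114.79 F1803
G01 X72.48 Y33.37
G01 X49.40 Y53.99
G01 X56.94 Y89.37
G00 X7.42 Y103.11
M4 S548
G01 X42.52 Y103.11 F1803
G01 X42.52 Y48.00
G01 X7.42 Y48.00
G01 X7.42 Y103.11
M5
G00 X0.00 Y0.00

viewBox `0 0 85.16 125.55` with mm width/height → 1 unit = 1 mm. Flip: y_m = 125.55 − y_svg.

**Shape 1** — `<rect>` rectangle, stroke `#ff8800` → score (S548, F1803). Machine vertices: (26.46,82.76) → (66.82,82.76) → (66.82,48.86) → (26.46,48.86) → (26.46,82.76). Closed: final G1 returns to the first vertex.

**Shape 2** — `<circle>` circle, stroke `#ff8800` → score (S548, F1803). Machine vertices: (78.63,72.41) → (75.52,79.93) → (68.00,83.04) → (60.48,79.93) → (57.37,72.41) → (60.48,64.89) → (68.00,61.78) → (75.52,64.89) → (78.63,72.41). Closed: final G1 returns to the first vertex.

**Shape 3** — `<circle>` circle, stroke `#ff8800` → score (S548, F1803). Machine vertices: (75.59,90.28) → (72.14,98.62) → (63.80,102.07) → (55.46,98.62) → (52.01,90.28) → (55.46,81.94) → (63.80,78.49) → (72.14,81.94) → (75.59,90.28). Closed: final G1 returns to the first vertex.

**Shape 4** — `<path>` line segment, stroke `#ff8800` → score (S548, F1803). Machine vertices: (44.56,77.71) → (64.94,52.76). Open path.

**Shape 5** — `<path>` rectangle, stroke `#ff8800` → score (S548, F1803). Machine vertices: (32.26,119.85) → (61.77,119.85) → (61.77,95.95) → (32.26,95.95) → (32.26,119.85). Closed: final G1 returns to the first vertex.

**Shape 6** — `<polygon>` closed polygon, stroke `#ff8800` → score (S548, F1803). Machine vertices: (56.94,89.37) → (59.19,114.79) → (72.48,33.37) → (49.40,53.99) → (56.94,89.37). Closed: final G1 returns to the first vertex.

**Shape 7** — `<rect>` rectangle, stroke `#ff8800` → score (S548, F1803). Machine vertices: (7.42,103.11) → (42.52,103.11) → (42.52,48.00) → (7.42,48.00) → (7.42,103.11). Closed: final G1 returns to the first vertex.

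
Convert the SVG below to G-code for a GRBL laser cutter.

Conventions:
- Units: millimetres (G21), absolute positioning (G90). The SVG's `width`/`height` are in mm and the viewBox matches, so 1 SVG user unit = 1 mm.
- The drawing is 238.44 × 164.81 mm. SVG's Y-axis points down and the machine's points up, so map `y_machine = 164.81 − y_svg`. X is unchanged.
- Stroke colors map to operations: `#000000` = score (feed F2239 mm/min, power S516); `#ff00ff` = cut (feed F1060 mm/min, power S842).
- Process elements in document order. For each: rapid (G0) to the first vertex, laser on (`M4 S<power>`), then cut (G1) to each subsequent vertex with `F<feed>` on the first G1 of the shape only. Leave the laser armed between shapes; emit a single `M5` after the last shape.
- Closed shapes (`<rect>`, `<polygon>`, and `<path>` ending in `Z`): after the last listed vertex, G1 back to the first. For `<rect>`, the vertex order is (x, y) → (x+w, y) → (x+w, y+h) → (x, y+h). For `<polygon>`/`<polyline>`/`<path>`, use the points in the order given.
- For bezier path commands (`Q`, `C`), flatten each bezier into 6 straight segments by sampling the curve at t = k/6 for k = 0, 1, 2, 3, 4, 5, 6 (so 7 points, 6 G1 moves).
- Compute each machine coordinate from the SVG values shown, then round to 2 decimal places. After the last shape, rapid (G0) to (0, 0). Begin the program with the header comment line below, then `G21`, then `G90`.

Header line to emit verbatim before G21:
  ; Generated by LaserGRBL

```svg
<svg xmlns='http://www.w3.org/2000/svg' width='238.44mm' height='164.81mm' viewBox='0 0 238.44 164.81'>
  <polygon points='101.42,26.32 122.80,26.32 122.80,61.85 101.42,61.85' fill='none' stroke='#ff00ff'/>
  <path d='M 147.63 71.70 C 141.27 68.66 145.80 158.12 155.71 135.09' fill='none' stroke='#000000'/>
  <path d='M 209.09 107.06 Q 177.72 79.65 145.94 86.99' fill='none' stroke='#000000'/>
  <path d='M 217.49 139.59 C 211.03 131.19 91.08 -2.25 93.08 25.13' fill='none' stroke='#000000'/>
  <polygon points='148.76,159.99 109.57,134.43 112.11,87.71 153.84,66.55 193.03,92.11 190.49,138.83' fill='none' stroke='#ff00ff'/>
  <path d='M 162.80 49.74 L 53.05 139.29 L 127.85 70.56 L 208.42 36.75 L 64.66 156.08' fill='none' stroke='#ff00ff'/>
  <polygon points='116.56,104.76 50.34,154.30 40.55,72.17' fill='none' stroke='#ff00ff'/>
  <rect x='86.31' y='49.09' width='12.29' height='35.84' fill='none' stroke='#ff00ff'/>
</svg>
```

; Generated by LaserGRBL
G21
G90
G0 X101.42 Y138.49
M4 S842
G1 X122.80 Y138.49 F1060
G1 X122.80 Y102.96
G1 X101.42 Y102.96
G1 X101.42 Y138.49
G0 X147.63 Y93.11
M4 S516
G1 X145.33 Y87.87 F2239
G1 X144.70 Y72.91
G1 X145.57 Y53.92
G1 X147.80 Y36.59
G1 X151.23 Y26.63
G1 X155.71 Y29.72
G0 X209.09 Y57.75
M4 S516
G1 X198.62 Y65.92 F2239
G1 X188.13 Y72.16
G1 X177.62 Y76.47
G1 X167.08 Y78.85
G1 X156.52 Y79.30
G1 X145.94 Y77.82
G0 X217.49 Y25.22
M4 S516
G1 X205.89 Y38.52 F2239
G1 X181.92 Y64.71
G1 X152.11 Y95.87
G1 X123.01 Y124.04
G1 X101.15 Y141.29
G1 X93.08 Y139.68
G0 X148.76 Y4.82
M4 S842
G1 X109.57 Y30.38 F1060
G1 X112.11 Y77.10
G1 X153.84 Y98.26
G1 X193.03 Y72.70
G1 X190.49 Y25.98
G1 X148.76 Y4.82
G0 X162.80 Y115.07
M4 S842
G1 X53.05 Y25.52 F1060
G1 X127.85 Y94.25
G1 X208.42 Y128.06
G1 X64.66 Y8.73
G0 X116.56 Y60.05
M4 S842
G1 X50.34 Y10.51 F1060
G1 X40.55 Y92.64
G1 X116.56 Y60.05
G0 X86.31 Y115.72
M4 S842
G1 X98.60 Y115.72 F1060
G1 X98.60 Y79.88
G1 X86.31 Y79.88
G1 X86.31 Y115.72
M5
G0 X0.00 Y0.00

viewBox `0 0 238.44 164.81` with mm width/height → 1 unit = 1 mm. Flip: y_m = 164.81 − y_svg.

**Shape 1** — `<polygon>` rectangle, stroke `#ff00ff` → cut (S842, F1060). Machine vertices: (101.42,138.49) → (122.80,138.49) → (122.80,102.96) → (101.42,102.96) → (101.42,138.49). Closed: final G1 returns to the first vertex.

**Shape 2** — `<path>` cubic bezier, stroke `#000000` → score (S516, F2239). Control points (SVG): P0=(147.63,71.70), P1=(141.27,68.66), P2=(145.80,158.12), P3=(155.71,135.09); sampled at t=k/6. Machine vertices: (147.63,93.11) → (145.33,87.87) → (144.70,72.91) → (145.57,53.92) → (147.80,36.59) → (151.23,26.63) → (155.71,29.72). Open path.

**Shape 3** — `<path>` quadratic bezier, stroke `#000000` → score (S516, F2239). Control points (SVG): P0=(209.09,107.06), P1=(177.72,79.65), P2=(145.94,86.99); sampled at t=k/6. Machine vertices: (209.09,57.75) → (198.62,65.92) → (188.13,72.16) → (177.62,76.47) → (167.08,78.85) → (156.52,79.30) → (145.94,77.82). Open path.

**Shape 4** — `<path>` cubic bezier, stroke `#000000` → score (S516, F2239). Control points (SVG): P0=(217.49,139.59), P1=(211.03,131.19), P2=(91.08,-2.25), P3=(93.08,25.13); sampled at t=k/6. Machine vertices: (217.49,25.22) → (205.89,38.52) → (181.92,64.71) → (152.11,95.87) → (123.01,124.04) → (101.15,141.29) → (93.08,139.68). Open path.

**Shape 5** — `<polygon>` regular polygon, stroke `#ff00ff` → cut (S842, F1060). Machine vertices: (148.76,4.82) → (109.57,30.38) → (112.11,77.10) → (153.84,98.26) → (193.03,72.70) → (190.49,25.98) → (148.76,4.82). Closed: final G1 returns to the first vertex.

**Shape 6** — `<path>` open polyline, stroke `#ff00ff` → cut (S842, F1060). Machine vertices: (162.80,115.07) → (53.05,25.52) → (127.85,94.25) → (208.42,128.06) → (64.66,8.73). Open path.

**Shape 7** — `<polygon>` regular polygon, stroke `#ff00ff` → cut (S842, F1060). Machine vertices: (116.56,60.05) → (50.34,10.51) → (40.55,92.64) → (116.56,60.05). Closed: final G1 returns to the first vertex.

**Shape 8** — `<rect>` rectangle, stroke `#ff00ff` → cut (S842, F1060). Machine vertices: (86.31,115.72) → (98.60,115.72) → (98.60,79.88) → (86.31,79.88) → (86.31,115.72). Closed: final G1 returns to the first vertex.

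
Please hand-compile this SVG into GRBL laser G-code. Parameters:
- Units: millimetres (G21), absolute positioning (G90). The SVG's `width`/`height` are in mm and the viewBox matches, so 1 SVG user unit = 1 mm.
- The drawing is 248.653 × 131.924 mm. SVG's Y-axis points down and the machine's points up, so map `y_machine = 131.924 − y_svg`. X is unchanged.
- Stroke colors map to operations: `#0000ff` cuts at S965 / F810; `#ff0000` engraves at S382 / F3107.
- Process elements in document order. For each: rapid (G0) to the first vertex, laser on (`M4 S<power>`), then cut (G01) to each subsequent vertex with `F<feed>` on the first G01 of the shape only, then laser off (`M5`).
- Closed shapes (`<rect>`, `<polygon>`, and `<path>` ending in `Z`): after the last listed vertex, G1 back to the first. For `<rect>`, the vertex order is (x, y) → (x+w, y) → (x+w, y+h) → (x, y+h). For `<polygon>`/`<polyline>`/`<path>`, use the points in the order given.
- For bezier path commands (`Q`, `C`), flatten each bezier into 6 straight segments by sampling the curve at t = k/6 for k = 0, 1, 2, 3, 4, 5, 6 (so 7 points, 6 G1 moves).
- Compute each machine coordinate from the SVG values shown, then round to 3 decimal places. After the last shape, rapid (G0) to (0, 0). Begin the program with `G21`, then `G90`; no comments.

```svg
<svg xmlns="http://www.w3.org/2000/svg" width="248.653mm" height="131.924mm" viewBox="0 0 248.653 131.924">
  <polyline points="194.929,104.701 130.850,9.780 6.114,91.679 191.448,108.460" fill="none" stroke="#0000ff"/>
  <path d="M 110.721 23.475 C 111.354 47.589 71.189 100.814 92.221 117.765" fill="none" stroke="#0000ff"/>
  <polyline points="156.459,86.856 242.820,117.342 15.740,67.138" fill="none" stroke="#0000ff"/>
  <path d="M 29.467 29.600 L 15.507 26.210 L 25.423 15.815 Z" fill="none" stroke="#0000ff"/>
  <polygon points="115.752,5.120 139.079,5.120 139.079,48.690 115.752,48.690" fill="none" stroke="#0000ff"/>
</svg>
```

G21
G90
G0 X194.929 Y27.223
M4 S965
G01 X130.850 Y122.144 F810
G01 X6.114 Y40.245
G01 X191.448 Y23.464
M5
G0 X110.721 Y108.449
M4 S965
G01 X108.110 Y94.269 F810
G01 X101.532 Y77.053
G01 X93.821 Y58.618
G01 X87.810 Y40.780
G01 X86.333 Y25.355
G01 X92.221 Y14.159
M5
G0 X156.459 Y45.068
M4 S965
G01 X242.820 Y14.582 F810
G01 X15.740 Y64.786
M5
G0 X29.467 Y102.324
M4 S965
G01 X15.507 Y105.714 F810
G01 X25.423 Y116.109
G01 X29.467 Y102.324
M5
G0 X115.752 Y126.804
M4 S965
G01 X139.079 Y126.804 F810
G01 X139.079 Y83.234
G01 X115.752 Y83.234
G01 X115.752 Y126.804
M5
G0 X0.000 Y0.000

viewBox `0 0 248.653 131.924` with mm width/height → 1 unit = 1 mm. Flip: y_m = 131.924 − y_svg.

**Shape 1** — `<polyline>` open polyline, stroke `#0000ff` → cut (S965, F810). Machine vertices: (194.929,27.223) → (130.850,122.144) → (6.114,40.245) → (191.448,23.464). Open path.

**Shape 2** — `<path>` cubic bezier, stroke `#0000ff` → cut (S965, F810). Control points (SVG): P0=(110.721,23.475), P1=(111.354,47.589), P2=(71.189,100.814), P3=(92.221,117.765); sampled at t=k/6. Machine vertices: (110.721,108.449) → (108.110,94.269) → (101.532,77.053) → (93.821,58.618) → (87.810,40.780) → (86.333,25.355) → (92.221,14.159). Open path.

**Shape 3** — `<polyline>` open polyline, stroke `#0000ff` → cut (S965, F810). Machine vertices: (156.459,45.068) → (242.820,14.582) → (15.740,64.786). Open path.

**Shape 4** — `<path>` regular polygon, stroke `#0000ff` → cut (S965, F810). Machine vertices: (29.467,102.324) → (15.507,105.714) → (25.423,116.109) → (29.467,102.324). Closed: final G1 returns to the first vertex.

**Shape 5** — `<polygon>` rectangle, stroke `#0000ff` → cut (S965, F810). Machine vertices: (115.752,126.804) → (139.079,126.804) → (139.079,83.234) → (115.752,83.234) → (115.752,126.804). Closed: final G1 returns to the first vertex.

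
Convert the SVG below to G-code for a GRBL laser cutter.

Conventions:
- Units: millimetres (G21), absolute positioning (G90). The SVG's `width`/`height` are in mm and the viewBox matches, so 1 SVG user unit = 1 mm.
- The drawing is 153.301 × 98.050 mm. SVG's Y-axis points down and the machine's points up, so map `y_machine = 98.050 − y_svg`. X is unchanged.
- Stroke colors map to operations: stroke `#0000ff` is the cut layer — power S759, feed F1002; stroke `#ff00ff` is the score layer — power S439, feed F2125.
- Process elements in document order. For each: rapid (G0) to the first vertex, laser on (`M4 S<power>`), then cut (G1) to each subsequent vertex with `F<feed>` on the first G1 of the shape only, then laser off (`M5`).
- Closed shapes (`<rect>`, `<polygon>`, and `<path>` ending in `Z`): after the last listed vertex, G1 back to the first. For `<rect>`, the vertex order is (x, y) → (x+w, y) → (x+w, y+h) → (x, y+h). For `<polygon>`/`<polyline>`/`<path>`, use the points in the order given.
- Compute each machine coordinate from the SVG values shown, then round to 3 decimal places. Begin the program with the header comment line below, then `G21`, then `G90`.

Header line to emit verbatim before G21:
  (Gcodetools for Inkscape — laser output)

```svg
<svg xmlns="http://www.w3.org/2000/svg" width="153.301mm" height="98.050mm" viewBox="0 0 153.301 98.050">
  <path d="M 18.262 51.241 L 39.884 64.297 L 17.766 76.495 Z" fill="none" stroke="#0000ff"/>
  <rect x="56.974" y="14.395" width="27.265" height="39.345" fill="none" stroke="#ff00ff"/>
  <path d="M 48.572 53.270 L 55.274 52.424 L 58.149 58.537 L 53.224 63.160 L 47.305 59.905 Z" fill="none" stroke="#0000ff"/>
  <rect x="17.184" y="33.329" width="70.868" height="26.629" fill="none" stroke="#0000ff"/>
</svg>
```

(Gcodetools for Inkscape — laser output)
G21
G90
G0 X18.262 Y46.809
M4 S759
G1 X39.884 Y33.753 F1002
G1 X17.766 Y21.555
G1 X18.262 Y46.809
M5
G0 X56.974 Y83.655
M4 S439
G1 X84.239 Y83.655 F2125
G1 X84.239 Y44.310
G1 X56.974 Y44.310
G1 X56.974 Y83.655
M5
G0 X48.572 Y44.780
M4 S759
G1 X55.274 Y45.626 F1002
G1 X58.149 Y39.513
G1 X53.224 Y34.890
G1 X47.305 Y38.145
G1 X48.572 Y44.780
M5
G0 X17.184 Y64.721
M4 S759
G1 X88.052 Y64.721 F1002
G1 X88.052 Y38.092
G1 X17.184 Y38.092
G1 X17.184 Y64.721
M5

viewBox `0 0 153.301 98.050` with mm width/height → 1 unit = 1 mm. Flip: y_m = 98.050 − y_svg.

**Shape 1** — `<path>` regular polygon, stroke `#0000ff` → cut (S759, F1002). Machine vertices: (18.262,46.809) → (39.884,33.753) → (17.766,21.555) → (18.262,46.809). Closed: final G1 returns to the first vertex.

**Shape 2** — `<rect>` rectangle, stroke `#ff00ff` → score (S439, F2125). Machine vertices: (56.974,83.655) → (84.239,83.655) → (84.239,44.310) → (56.974,44.310) → (56.974,83.655). Closed: final G1 returns to the first vertex.

**Shape 3** — `<path>` regular polygon, stroke `#0000ff` → cut (S759, F1002). Machine vertices: (48.572,44.780) → (55.274,45.626) → (58.149,39.513) → (53.224,34.890) → (47.305,38.145) → (48.572,44.780). Closed: final G1 returns to the first vertex.

**Shape 4** — `<rect>` rectangle, stroke `#0000ff` → cut (S759, F1002). Machine vertices: (17.184,64.721) → (88.052,64.721) → (88.052,38.092) → (17.184,38.092) → (17.184,64.721). Closed: final G1 returns to the first vertex.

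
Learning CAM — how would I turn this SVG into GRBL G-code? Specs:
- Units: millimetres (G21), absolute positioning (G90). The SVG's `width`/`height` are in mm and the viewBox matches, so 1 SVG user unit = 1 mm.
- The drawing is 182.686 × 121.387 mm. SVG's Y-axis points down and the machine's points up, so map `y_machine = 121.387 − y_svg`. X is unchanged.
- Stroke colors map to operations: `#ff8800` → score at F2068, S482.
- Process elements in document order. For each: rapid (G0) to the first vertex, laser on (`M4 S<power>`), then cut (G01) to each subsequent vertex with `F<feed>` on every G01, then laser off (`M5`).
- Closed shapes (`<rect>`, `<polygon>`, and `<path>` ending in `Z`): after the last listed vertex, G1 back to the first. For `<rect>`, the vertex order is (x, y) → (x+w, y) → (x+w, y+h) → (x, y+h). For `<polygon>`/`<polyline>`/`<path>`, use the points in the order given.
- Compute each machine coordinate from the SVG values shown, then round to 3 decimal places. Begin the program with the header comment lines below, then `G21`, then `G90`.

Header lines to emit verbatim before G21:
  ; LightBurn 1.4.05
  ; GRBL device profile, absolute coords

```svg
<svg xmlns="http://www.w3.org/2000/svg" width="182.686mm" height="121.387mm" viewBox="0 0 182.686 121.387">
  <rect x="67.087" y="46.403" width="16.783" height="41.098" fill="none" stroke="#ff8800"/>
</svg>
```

; LightBurn 1.4.05
; GRBL device profile, absolute coords
G21
G90
G0 X67.087 Y74.984
M4 S482
G01 X83.870 Y74.984 F2068
G01 X83.870 Y33.886 F2068
G01 X67.087 Y33.886 F2068
G01 X67.087 Y74.984 F2068
M5

Since the viewBox matches the mm dimensions, user units are millimetres directly. The only transform is the Y-flip y_m = 121.387 − y_svg.

Shape 1 is a rectangle drawn with `<rect>`. Its stroke #ff8800 means score at S482, F2068. After flipping Y the toolpath is (67.087,74.984) → (83.870,74.984) → (83.870,33.886) → (67.087,33.886) → (67.087,74.984), returning to the start.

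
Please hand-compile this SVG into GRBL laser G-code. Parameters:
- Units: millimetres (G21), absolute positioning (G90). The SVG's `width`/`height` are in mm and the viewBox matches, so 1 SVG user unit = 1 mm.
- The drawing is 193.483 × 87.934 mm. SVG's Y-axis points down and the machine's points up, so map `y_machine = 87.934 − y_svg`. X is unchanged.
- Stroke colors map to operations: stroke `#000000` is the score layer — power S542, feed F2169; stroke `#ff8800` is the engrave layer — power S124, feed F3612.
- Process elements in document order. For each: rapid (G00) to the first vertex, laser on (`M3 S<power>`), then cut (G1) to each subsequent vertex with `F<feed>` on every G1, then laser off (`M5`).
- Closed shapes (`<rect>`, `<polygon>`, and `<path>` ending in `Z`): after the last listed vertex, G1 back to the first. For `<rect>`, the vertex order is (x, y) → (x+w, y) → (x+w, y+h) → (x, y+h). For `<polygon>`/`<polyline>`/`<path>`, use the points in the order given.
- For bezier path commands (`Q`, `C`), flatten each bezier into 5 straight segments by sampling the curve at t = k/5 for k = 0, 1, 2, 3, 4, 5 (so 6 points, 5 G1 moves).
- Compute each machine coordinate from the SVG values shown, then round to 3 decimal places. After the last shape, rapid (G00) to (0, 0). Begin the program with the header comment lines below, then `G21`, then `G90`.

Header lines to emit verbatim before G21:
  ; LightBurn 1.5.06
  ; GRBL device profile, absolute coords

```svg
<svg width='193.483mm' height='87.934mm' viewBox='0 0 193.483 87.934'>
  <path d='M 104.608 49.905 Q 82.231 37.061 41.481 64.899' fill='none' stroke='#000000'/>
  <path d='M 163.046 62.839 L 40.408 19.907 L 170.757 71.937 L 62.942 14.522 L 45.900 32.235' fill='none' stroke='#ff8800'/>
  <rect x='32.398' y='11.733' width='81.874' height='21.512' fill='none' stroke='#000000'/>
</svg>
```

; LightBurn 1.5.06
; GRBL device profile, absolute coords
G21
G90
G00 X104.608 Y38.029
M3 S542
G1 X94.922 Y41.539 F2169
G1 X83.767 Y41.795 F2169
G1 X71.141 Y38.796 F2169
G1 X57.046 Y32.543 F2169
G1 X41.481 Y23.035 F2169
M5
G00 X163.046 Y25.095
M3 S124
G1 X40.408 Y68.027 F3612
G1 X170.757 Y15.997 F3612
G1 X62.942 Y73.412 F3612
G1 X45.900 Y55.699 F3612
M5
G00 X32.398 Y76.201
M3 S542
G1 X114.272 Y76.201 F2169
G1 X114.272 Y54.689 F2169
G1 X32.398 Y54.689 F2169
G1 X32.398 Y76.201 F2169
M5
G00 X0.000 Y0.000

viewBox `0 0 193.483 87.934` with mm width/height → 1 unit = 1 mm. Flip: y_m = 87.934 − y_svg.

**Shape 1** — `<path>` quadratic bezier, stroke `#000000` → score (S542, F2169). Control points (SVG): P0=(104.608,49.905), P1=(82.231,37.061), P2=(41.481,64.899); sampled at t=k/5. Machine vertices: (104.608,38.029) → (94.922,41.539) → (83.767,41.795) → (71.141,38.796) → (57.046,32.543) → (41.481,23.035). Open path.

**Shape 2** — `<path>` open polyline, stroke `#ff8800` → engrave (S124, F3612). Machine vertices: (163.046,25.095) → (40.408,68.027) → (170.757,15.997) → (62.942,73.412) → (45.900,55.699). Open path.

**Shape 3** — `<rect>` rectangle, stroke `#000000` → score (S542, F2169). Machine vertices: (32.398,76.201) → (114.272,76.201) → (114.272,54.689) → (32.398,54.689) → (32.398,76.201). Closed: final G1 returns to the first vertex.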